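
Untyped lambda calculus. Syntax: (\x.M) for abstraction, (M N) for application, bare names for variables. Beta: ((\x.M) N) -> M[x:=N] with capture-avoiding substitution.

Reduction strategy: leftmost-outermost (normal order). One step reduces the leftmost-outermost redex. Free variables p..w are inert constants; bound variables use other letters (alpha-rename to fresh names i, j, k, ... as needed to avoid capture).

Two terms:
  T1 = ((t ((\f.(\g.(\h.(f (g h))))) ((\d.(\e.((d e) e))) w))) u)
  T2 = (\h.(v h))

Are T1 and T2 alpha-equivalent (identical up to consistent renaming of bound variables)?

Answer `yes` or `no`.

Term 1: ((t ((\f.(\g.(\h.(f (g h))))) ((\d.(\e.((d e) e))) w))) u)
Term 2: (\h.(v h))
Alpha-equivalence: compare structure up to binder renaming.
Result: False

Answer: no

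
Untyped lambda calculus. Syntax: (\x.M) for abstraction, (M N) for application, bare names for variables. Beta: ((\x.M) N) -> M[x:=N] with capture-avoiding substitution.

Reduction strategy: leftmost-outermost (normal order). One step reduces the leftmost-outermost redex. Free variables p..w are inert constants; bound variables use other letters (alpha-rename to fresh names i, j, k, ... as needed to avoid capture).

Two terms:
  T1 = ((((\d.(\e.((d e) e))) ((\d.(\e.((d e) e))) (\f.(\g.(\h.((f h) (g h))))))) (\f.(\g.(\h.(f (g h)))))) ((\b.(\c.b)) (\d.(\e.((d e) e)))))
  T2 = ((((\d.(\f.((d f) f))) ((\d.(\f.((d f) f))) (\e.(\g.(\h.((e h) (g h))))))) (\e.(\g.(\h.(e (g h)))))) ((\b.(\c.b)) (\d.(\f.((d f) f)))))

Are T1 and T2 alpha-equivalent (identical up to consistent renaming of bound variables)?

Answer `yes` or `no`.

Term 1: ((((\d.(\e.((d e) e))) ((\d.(\e.((d e) e))) (\f.(\g.(\h.((f h) (g h))))))) (\f.(\g.(\h.(f (g h)))))) ((\b.(\c.b)) (\d.(\e.((d e) e)))))
Term 2: ((((\d.(\f.((d f) f))) ((\d.(\f.((d f) f))) (\e.(\g.(\h.((e h) (g h))))))) (\e.(\g.(\h.(e (g h)))))) ((\b.(\c.b)) (\d.(\f.((d f) f)))))
Alpha-equivalence: compare structure up to binder renaming.
Result: True

Answer: yes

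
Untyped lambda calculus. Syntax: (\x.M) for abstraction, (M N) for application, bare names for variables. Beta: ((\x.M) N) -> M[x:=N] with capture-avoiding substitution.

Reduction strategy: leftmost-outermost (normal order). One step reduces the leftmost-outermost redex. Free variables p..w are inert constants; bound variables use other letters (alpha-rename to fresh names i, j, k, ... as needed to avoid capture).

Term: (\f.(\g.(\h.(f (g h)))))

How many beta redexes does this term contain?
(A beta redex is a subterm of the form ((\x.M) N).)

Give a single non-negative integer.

Answer: 0

Derivation:
Term: (\f.(\g.(\h.(f (g h)))))
  (no redexes)
Total redexes: 0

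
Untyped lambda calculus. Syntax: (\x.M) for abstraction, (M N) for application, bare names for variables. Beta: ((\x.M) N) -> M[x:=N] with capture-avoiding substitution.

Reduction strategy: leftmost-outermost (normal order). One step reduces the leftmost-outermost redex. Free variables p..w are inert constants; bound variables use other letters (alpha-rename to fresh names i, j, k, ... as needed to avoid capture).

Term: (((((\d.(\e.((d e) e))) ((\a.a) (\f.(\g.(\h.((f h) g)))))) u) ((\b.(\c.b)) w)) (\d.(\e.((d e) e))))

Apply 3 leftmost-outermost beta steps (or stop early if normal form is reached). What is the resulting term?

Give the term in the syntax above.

Step 0: (((((\d.(\e.((d e) e))) ((\a.a) (\f.(\g.(\h.((f h) g)))))) u) ((\b.(\c.b)) w)) (\d.(\e.((d e) e))))
Step 1: ((((\e.((((\a.a) (\f.(\g.(\h.((f h) g))))) e) e)) u) ((\b.(\c.b)) w)) (\d.(\e.((d e) e))))
Step 2: ((((((\a.a) (\f.(\g.(\h.((f h) g))))) u) u) ((\b.(\c.b)) w)) (\d.(\e.((d e) e))))
Step 3: (((((\f.(\g.(\h.((f h) g)))) u) u) ((\b.(\c.b)) w)) (\d.(\e.((d e) e))))

Answer: (((((\f.(\g.(\h.((f h) g)))) u) u) ((\b.(\c.b)) w)) (\d.(\e.((d e) e))))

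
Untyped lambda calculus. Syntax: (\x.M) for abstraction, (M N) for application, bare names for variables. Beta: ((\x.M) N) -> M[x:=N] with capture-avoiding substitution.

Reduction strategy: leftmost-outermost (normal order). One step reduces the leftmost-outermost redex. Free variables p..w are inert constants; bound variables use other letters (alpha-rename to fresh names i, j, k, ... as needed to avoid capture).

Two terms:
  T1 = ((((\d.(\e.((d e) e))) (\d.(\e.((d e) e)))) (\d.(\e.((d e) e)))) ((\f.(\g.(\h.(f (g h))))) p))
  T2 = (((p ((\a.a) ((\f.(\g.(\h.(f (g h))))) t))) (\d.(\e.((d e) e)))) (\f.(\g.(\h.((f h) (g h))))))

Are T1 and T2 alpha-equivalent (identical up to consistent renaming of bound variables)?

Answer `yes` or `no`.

Answer: no

Derivation:
Term 1: ((((\d.(\e.((d e) e))) (\d.(\e.((d e) e)))) (\d.(\e.((d e) e)))) ((\f.(\g.(\h.(f (g h))))) p))
Term 2: (((p ((\a.a) ((\f.(\g.(\h.(f (g h))))) t))) (\d.(\e.((d e) e)))) (\f.(\g.(\h.((f h) (g h))))))
Alpha-equivalence: compare structure up to binder renaming.
Result: False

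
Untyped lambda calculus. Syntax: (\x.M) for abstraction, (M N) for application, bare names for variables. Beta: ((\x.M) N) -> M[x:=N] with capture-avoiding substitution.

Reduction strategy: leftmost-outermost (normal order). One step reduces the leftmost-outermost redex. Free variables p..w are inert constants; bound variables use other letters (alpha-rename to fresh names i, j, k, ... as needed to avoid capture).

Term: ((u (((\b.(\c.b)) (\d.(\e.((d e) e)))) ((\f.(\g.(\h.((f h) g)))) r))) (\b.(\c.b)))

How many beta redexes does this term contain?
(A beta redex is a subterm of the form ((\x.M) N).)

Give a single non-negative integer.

Answer: 2

Derivation:
Term: ((u (((\b.(\c.b)) (\d.(\e.((d e) e)))) ((\f.(\g.(\h.((f h) g)))) r))) (\b.(\c.b)))
  Redex: ((\b.(\c.b)) (\d.(\e.((d e) e))))
  Redex: ((\f.(\g.(\h.((f h) g)))) r)
Total redexes: 2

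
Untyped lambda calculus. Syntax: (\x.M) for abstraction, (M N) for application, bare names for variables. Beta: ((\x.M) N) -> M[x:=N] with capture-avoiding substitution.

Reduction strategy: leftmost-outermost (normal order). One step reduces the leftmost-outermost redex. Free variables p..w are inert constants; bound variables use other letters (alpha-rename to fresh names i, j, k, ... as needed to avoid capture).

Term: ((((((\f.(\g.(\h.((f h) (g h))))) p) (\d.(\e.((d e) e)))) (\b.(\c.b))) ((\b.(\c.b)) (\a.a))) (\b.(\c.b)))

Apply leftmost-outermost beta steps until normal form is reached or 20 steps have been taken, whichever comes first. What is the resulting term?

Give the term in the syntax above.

Step 0: ((((((\f.(\g.(\h.((f h) (g h))))) p) (\d.(\e.((d e) e)))) (\b.(\c.b))) ((\b.(\c.b)) (\a.a))) (\b.(\c.b)))
Step 1: (((((\g.(\h.((p h) (g h)))) (\d.(\e.((d e) e)))) (\b.(\c.b))) ((\b.(\c.b)) (\a.a))) (\b.(\c.b)))
Step 2: ((((\h.((p h) ((\d.(\e.((d e) e))) h))) (\b.(\c.b))) ((\b.(\c.b)) (\a.a))) (\b.(\c.b)))
Step 3: ((((p (\b.(\c.b))) ((\d.(\e.((d e) e))) (\b.(\c.b)))) ((\b.(\c.b)) (\a.a))) (\b.(\c.b)))
Step 4: ((((p (\b.(\c.b))) (\e.(((\b.(\c.b)) e) e))) ((\b.(\c.b)) (\a.a))) (\b.(\c.b)))
Step 5: ((((p (\b.(\c.b))) (\e.((\c.e) e))) ((\b.(\c.b)) (\a.a))) (\b.(\c.b)))
Step 6: ((((p (\b.(\c.b))) (\e.e)) ((\b.(\c.b)) (\a.a))) (\b.(\c.b)))
Step 7: ((((p (\b.(\c.b))) (\e.e)) (\c.(\a.a))) (\b.(\c.b)))

Answer: ((((p (\b.(\c.b))) (\e.e)) (\c.(\a.a))) (\b.(\c.b)))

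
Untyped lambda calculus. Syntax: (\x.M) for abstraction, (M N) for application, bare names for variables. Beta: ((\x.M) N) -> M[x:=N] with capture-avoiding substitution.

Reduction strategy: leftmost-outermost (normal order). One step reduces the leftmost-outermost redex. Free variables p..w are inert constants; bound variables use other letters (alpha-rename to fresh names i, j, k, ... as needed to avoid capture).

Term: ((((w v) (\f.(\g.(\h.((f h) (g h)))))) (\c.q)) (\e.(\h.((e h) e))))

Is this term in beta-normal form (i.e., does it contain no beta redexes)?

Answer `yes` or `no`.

Term: ((((w v) (\f.(\g.(\h.((f h) (g h)))))) (\c.q)) (\e.(\h.((e h) e))))
No beta redexes found.

Answer: yes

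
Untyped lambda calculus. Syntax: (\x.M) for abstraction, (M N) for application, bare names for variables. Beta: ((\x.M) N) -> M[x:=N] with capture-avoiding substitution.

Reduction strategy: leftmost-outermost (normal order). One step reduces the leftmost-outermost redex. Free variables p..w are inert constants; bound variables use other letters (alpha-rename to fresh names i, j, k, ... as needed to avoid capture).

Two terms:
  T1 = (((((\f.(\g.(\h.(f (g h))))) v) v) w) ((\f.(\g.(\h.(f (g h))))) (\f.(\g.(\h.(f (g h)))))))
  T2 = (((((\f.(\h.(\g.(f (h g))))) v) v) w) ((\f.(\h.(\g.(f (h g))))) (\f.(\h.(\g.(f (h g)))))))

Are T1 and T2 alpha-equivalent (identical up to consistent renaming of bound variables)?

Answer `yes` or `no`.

Answer: yes

Derivation:
Term 1: (((((\f.(\g.(\h.(f (g h))))) v) v) w) ((\f.(\g.(\h.(f (g h))))) (\f.(\g.(\h.(f (g h)))))))
Term 2: (((((\f.(\h.(\g.(f (h g))))) v) v) w) ((\f.(\h.(\g.(f (h g))))) (\f.(\h.(\g.(f (h g)))))))
Alpha-equivalence: compare structure up to binder renaming.
Result: True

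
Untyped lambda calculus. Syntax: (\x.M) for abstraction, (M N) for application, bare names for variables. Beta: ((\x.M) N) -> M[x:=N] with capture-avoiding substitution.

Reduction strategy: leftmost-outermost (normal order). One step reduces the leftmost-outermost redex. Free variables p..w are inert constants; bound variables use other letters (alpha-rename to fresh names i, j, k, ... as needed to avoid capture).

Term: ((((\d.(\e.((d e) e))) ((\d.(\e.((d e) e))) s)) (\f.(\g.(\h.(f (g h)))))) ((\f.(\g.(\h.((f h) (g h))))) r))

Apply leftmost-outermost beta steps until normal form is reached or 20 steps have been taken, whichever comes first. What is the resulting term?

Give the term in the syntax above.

Step 0: ((((\d.(\e.((d e) e))) ((\d.(\e.((d e) e))) s)) (\f.(\g.(\h.(f (g h)))))) ((\f.(\g.(\h.((f h) (g h))))) r))
Step 1: (((\e.((((\d.(\e.((d e) e))) s) e) e)) (\f.(\g.(\h.(f (g h)))))) ((\f.(\g.(\h.((f h) (g h))))) r))
Step 2: (((((\d.(\e.((d e) e))) s) (\f.(\g.(\h.(f (g h)))))) (\f.(\g.(\h.(f (g h)))))) ((\f.(\g.(\h.((f h) (g h))))) r))
Step 3: ((((\e.((s e) e)) (\f.(\g.(\h.(f (g h)))))) (\f.(\g.(\h.(f (g h)))))) ((\f.(\g.(\h.((f h) (g h))))) r))
Step 4: ((((s (\f.(\g.(\h.(f (g h)))))) (\f.(\g.(\h.(f (g h)))))) (\f.(\g.(\h.(f (g h)))))) ((\f.(\g.(\h.((f h) (g h))))) r))
Step 5: ((((s (\f.(\g.(\h.(f (g h)))))) (\f.(\g.(\h.(f (g h)))))) (\f.(\g.(\h.(f (g h)))))) (\g.(\h.((r h) (g h)))))

Answer: ((((s (\f.(\g.(\h.(f (g h)))))) (\f.(\g.(\h.(f (g h)))))) (\f.(\g.(\h.(f (g h)))))) (\g.(\h.((r h) (g h)))))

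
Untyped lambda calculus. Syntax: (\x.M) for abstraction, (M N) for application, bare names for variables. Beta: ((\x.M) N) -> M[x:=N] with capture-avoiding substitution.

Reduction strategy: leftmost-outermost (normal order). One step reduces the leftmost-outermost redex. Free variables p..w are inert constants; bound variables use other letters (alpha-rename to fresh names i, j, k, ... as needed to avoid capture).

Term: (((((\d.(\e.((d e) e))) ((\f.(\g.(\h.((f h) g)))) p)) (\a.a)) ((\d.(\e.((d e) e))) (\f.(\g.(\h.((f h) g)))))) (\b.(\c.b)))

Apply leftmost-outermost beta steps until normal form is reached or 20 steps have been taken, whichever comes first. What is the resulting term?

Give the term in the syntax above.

Answer: ((((p (\a.a)) (\a.a)) (\e.(\h.((e h) e)))) (\b.(\c.b)))

Derivation:
Step 0: (((((\d.(\e.((d e) e))) ((\f.(\g.(\h.((f h) g)))) p)) (\a.a)) ((\d.(\e.((d e) e))) (\f.(\g.(\h.((f h) g)))))) (\b.(\c.b)))
Step 1: ((((\e.((((\f.(\g.(\h.((f h) g)))) p) e) e)) (\a.a)) ((\d.(\e.((d e) e))) (\f.(\g.(\h.((f h) g)))))) (\b.(\c.b)))
Step 2: ((((((\f.(\g.(\h.((f h) g)))) p) (\a.a)) (\a.a)) ((\d.(\e.((d e) e))) (\f.(\g.(\h.((f h) g)))))) (\b.(\c.b)))
Step 3: (((((\g.(\h.((p h) g))) (\a.a)) (\a.a)) ((\d.(\e.((d e) e))) (\f.(\g.(\h.((f h) g)))))) (\b.(\c.b)))
Step 4: ((((\h.((p h) (\a.a))) (\a.a)) ((\d.(\e.((d e) e))) (\f.(\g.(\h.((f h) g)))))) (\b.(\c.b)))
Step 5: ((((p (\a.a)) (\a.a)) ((\d.(\e.((d e) e))) (\f.(\g.(\h.((f h) g)))))) (\b.(\c.b)))
Step 6: ((((p (\a.a)) (\a.a)) (\e.(((\f.(\g.(\h.((f h) g)))) e) e))) (\b.(\c.b)))
Step 7: ((((p (\a.a)) (\a.a)) (\e.((\g.(\h.((e h) g))) e))) (\b.(\c.b)))
Step 8: ((((p (\a.a)) (\a.a)) (\e.(\h.((e h) e)))) (\b.(\c.b)))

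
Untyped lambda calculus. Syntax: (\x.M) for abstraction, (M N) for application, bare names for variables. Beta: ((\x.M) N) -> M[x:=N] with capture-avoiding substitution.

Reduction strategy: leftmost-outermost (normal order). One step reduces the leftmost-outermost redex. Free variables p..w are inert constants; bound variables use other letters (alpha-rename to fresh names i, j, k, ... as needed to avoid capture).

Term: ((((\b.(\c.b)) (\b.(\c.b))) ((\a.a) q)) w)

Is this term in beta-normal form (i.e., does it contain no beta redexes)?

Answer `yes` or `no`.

Term: ((((\b.(\c.b)) (\b.(\c.b))) ((\a.a) q)) w)
Found 2 beta redex(es).

Answer: no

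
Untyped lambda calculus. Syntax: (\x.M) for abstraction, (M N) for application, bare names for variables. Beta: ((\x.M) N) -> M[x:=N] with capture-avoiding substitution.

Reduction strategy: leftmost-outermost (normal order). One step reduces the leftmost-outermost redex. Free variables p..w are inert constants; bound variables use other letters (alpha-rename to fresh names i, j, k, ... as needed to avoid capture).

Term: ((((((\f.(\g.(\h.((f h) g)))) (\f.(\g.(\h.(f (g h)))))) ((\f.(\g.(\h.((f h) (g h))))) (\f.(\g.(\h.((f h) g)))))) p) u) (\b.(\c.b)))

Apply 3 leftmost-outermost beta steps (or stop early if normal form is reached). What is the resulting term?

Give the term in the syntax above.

Answer: (((((\f.(\g.(\h.(f (g h))))) p) ((\f.(\g.(\h.((f h) (g h))))) (\f.(\g.(\h.((f h) g)))))) u) (\b.(\c.b)))

Derivation:
Step 0: ((((((\f.(\g.(\h.((f h) g)))) (\f.(\g.(\h.(f (g h)))))) ((\f.(\g.(\h.((f h) (g h))))) (\f.(\g.(\h.((f h) g)))))) p) u) (\b.(\c.b)))
Step 1: (((((\g.(\h.(((\f.(\g.(\h.(f (g h))))) h) g))) ((\f.(\g.(\h.((f h) (g h))))) (\f.(\g.(\h.((f h) g)))))) p) u) (\b.(\c.b)))
Step 2: ((((\h.(((\f.(\g.(\h.(f (g h))))) h) ((\f.(\g.(\h.((f h) (g h))))) (\f.(\g.(\h.((f h) g))))))) p) u) (\b.(\c.b)))
Step 3: (((((\f.(\g.(\h.(f (g h))))) p) ((\f.(\g.(\h.((f h) (g h))))) (\f.(\g.(\h.((f h) g)))))) u) (\b.(\c.b)))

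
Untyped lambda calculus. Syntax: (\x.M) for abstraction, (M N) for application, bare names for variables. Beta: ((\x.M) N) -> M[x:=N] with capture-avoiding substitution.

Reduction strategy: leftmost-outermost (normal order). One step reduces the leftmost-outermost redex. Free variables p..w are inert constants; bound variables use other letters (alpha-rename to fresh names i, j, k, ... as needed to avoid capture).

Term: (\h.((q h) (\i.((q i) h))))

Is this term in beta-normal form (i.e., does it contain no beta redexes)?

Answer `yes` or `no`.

Answer: yes

Derivation:
Term: (\h.((q h) (\i.((q i) h))))
No beta redexes found.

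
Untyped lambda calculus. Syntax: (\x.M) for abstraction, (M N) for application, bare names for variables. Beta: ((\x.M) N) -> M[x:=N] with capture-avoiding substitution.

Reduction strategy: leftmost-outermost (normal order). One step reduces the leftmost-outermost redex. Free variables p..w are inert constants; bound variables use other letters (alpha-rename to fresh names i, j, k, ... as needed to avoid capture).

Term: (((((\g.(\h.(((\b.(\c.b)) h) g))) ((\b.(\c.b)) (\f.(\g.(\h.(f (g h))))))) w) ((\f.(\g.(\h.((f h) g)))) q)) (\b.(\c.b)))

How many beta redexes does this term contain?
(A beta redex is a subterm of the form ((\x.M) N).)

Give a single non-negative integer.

Term: (((((\g.(\h.(((\b.(\c.b)) h) g))) ((\b.(\c.b)) (\f.(\g.(\h.(f (g h))))))) w) ((\f.(\g.(\h.((f h) g)))) q)) (\b.(\c.b)))
  Redex: ((\g.(\h.(((\b.(\c.b)) h) g))) ((\b.(\c.b)) (\f.(\g.(\h.(f (g h)))))))
  Redex: ((\b.(\c.b)) h)
  Redex: ((\b.(\c.b)) (\f.(\g.(\h.(f (g h))))))
  Redex: ((\f.(\g.(\h.((f h) g)))) q)
Total redexes: 4

Answer: 4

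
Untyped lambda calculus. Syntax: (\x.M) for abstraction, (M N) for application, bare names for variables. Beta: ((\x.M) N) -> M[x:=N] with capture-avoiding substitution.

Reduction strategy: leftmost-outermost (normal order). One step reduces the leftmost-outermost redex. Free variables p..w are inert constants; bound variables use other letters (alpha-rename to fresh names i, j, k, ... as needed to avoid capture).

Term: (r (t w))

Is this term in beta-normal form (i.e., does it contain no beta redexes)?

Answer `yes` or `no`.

Answer: yes

Derivation:
Term: (r (t w))
No beta redexes found.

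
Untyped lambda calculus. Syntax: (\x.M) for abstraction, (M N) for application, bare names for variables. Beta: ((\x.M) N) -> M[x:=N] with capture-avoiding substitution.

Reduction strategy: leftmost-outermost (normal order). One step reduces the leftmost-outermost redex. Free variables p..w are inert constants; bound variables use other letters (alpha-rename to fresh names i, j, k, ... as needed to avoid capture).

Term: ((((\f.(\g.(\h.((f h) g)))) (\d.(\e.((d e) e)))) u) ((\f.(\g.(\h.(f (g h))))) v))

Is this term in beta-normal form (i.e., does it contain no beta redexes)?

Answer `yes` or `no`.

Answer: no

Derivation:
Term: ((((\f.(\g.(\h.((f h) g)))) (\d.(\e.((d e) e)))) u) ((\f.(\g.(\h.(f (g h))))) v))
Found 2 beta redex(es).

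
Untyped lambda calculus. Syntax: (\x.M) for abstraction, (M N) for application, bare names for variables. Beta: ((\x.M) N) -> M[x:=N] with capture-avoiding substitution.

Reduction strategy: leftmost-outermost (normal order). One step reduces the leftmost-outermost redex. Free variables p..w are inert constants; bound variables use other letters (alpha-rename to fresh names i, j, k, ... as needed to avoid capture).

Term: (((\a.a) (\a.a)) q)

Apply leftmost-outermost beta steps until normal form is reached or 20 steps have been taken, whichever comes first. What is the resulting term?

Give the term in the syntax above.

Step 0: (((\a.a) (\a.a)) q)
Step 1: ((\a.a) q)
Step 2: q

Answer: q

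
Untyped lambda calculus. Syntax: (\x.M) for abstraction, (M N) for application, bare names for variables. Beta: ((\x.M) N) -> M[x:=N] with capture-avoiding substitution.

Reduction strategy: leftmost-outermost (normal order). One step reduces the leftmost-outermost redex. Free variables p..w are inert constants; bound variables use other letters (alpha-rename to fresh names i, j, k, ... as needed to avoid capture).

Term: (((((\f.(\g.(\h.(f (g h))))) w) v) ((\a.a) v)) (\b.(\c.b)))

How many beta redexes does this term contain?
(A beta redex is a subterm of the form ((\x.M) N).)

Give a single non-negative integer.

Term: (((((\f.(\g.(\h.(f (g h))))) w) v) ((\a.a) v)) (\b.(\c.b)))
  Redex: ((\f.(\g.(\h.(f (g h))))) w)
  Redex: ((\a.a) v)
Total redexes: 2

Answer: 2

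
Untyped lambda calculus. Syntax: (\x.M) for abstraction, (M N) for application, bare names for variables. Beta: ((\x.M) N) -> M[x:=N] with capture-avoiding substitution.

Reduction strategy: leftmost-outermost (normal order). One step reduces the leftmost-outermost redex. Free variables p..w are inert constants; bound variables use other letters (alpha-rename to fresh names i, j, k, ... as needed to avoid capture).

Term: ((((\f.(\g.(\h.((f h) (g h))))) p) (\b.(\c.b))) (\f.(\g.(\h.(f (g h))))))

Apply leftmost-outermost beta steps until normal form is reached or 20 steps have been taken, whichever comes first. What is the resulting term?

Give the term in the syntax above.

Step 0: ((((\f.(\g.(\h.((f h) (g h))))) p) (\b.(\c.b))) (\f.(\g.(\h.(f (g h))))))
Step 1: (((\g.(\h.((p h) (g h)))) (\b.(\c.b))) (\f.(\g.(\h.(f (g h))))))
Step 2: ((\h.((p h) ((\b.(\c.b)) h))) (\f.(\g.(\h.(f (g h))))))
Step 3: ((p (\f.(\g.(\h.(f (g h)))))) ((\b.(\c.b)) (\f.(\g.(\h.(f (g h)))))))
Step 4: ((p (\f.(\g.(\h.(f (g h)))))) (\c.(\f.(\g.(\h.(f (g h)))))))

Answer: ((p (\f.(\g.(\h.(f (g h)))))) (\c.(\f.(\g.(\h.(f (g h)))))))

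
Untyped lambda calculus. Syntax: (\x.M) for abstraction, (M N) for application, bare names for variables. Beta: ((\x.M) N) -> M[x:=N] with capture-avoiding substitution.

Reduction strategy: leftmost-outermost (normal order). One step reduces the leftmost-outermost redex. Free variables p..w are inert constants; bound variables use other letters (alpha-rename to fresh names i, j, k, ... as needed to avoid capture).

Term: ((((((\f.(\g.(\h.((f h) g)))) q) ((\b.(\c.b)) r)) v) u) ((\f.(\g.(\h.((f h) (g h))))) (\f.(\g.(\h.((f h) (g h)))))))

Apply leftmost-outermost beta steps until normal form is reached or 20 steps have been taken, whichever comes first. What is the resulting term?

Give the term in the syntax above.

Answer: ((((q v) (\c.r)) u) (\g.(\h.(\i.((h i) ((g h) i))))))

Derivation:
Step 0: ((((((\f.(\g.(\h.((f h) g)))) q) ((\b.(\c.b)) r)) v) u) ((\f.(\g.(\h.((f h) (g h))))) (\f.(\g.(\h.((f h) (g h)))))))
Step 1: (((((\g.(\h.((q h) g))) ((\b.(\c.b)) r)) v) u) ((\f.(\g.(\h.((f h) (g h))))) (\f.(\g.(\h.((f h) (g h)))))))
Step 2: ((((\h.((q h) ((\b.(\c.b)) r))) v) u) ((\f.(\g.(\h.((f h) (g h))))) (\f.(\g.(\h.((f h) (g h)))))))
Step 3: ((((q v) ((\b.(\c.b)) r)) u) ((\f.(\g.(\h.((f h) (g h))))) (\f.(\g.(\h.((f h) (g h)))))))
Step 4: ((((q v) (\c.r)) u) ((\f.(\g.(\h.((f h) (g h))))) (\f.(\g.(\h.((f h) (g h)))))))
Step 5: ((((q v) (\c.r)) u) (\g.(\h.(((\f.(\g.(\h.((f h) (g h))))) h) (g h)))))
Step 6: ((((q v) (\c.r)) u) (\g.(\h.((\g.(\i.((h i) (g i)))) (g h)))))
Step 7: ((((q v) (\c.r)) u) (\g.(\h.(\i.((h i) ((g h) i))))))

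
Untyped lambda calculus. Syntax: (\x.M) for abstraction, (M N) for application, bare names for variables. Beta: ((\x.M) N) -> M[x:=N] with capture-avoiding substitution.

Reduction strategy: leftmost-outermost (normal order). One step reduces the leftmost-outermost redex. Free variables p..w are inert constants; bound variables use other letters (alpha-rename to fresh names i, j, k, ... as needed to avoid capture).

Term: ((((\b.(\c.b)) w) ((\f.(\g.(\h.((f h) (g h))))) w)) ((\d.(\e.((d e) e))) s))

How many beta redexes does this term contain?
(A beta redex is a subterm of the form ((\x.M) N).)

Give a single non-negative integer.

Answer: 3

Derivation:
Term: ((((\b.(\c.b)) w) ((\f.(\g.(\h.((f h) (g h))))) w)) ((\d.(\e.((d e) e))) s))
  Redex: ((\b.(\c.b)) w)
  Redex: ((\f.(\g.(\h.((f h) (g h))))) w)
  Redex: ((\d.(\e.((d e) e))) s)
Total redexes: 3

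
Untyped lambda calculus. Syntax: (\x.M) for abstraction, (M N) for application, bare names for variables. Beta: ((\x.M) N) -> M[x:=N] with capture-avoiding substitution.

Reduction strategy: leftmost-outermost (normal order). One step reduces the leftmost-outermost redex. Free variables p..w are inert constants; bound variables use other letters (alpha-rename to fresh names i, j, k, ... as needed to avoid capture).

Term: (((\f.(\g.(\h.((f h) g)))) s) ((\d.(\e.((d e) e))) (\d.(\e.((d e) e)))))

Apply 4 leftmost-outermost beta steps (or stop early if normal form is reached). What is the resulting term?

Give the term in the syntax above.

Step 0: (((\f.(\g.(\h.((f h) g)))) s) ((\d.(\e.((d e) e))) (\d.(\e.((d e) e)))))
Step 1: ((\g.(\h.((s h) g))) ((\d.(\e.((d e) e))) (\d.(\e.((d e) e)))))
Step 2: (\h.((s h) ((\d.(\e.((d e) e))) (\d.(\e.((d e) e))))))
Step 3: (\h.((s h) (\e.(((\d.(\e.((d e) e))) e) e))))
Step 4: (\h.((s h) (\e.((\i.((e i) i)) e))))

Answer: (\h.((s h) (\e.((\i.((e i) i)) e))))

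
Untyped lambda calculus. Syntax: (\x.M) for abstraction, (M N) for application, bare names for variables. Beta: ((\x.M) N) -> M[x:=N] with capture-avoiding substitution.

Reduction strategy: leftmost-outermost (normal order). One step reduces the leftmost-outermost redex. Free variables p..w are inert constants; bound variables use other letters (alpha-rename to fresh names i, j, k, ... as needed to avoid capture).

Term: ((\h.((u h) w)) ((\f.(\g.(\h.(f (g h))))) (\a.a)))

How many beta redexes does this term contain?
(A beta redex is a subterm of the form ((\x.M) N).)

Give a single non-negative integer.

Term: ((\h.((u h) w)) ((\f.(\g.(\h.(f (g h))))) (\a.a)))
  Redex: ((\h.((u h) w)) ((\f.(\g.(\h.(f (g h))))) (\a.a)))
  Redex: ((\f.(\g.(\h.(f (g h))))) (\a.a))
Total redexes: 2

Answer: 2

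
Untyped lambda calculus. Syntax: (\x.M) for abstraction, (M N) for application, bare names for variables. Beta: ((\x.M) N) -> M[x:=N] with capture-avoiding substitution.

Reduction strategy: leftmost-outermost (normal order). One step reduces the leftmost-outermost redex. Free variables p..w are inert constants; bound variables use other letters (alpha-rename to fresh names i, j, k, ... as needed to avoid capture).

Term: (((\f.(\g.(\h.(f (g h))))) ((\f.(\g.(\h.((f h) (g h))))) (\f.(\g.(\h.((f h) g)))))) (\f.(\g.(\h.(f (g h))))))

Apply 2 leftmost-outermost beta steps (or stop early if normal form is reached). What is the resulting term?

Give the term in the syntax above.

Step 0: (((\f.(\g.(\h.(f (g h))))) ((\f.(\g.(\h.((f h) (g h))))) (\f.(\g.(\h.((f h) g)))))) (\f.(\g.(\h.(f (g h))))))
Step 1: ((\g.(\h.(((\f.(\g.(\h.((f h) (g h))))) (\f.(\g.(\h.((f h) g))))) (g h)))) (\f.(\g.(\h.(f (g h))))))
Step 2: (\h.(((\f.(\g.(\h.((f h) (g h))))) (\f.(\g.(\h.((f h) g))))) ((\f.(\g.(\h.(f (g h))))) h)))

Answer: (\h.(((\f.(\g.(\h.((f h) (g h))))) (\f.(\g.(\h.((f h) g))))) ((\f.(\g.(\h.(f (g h))))) h)))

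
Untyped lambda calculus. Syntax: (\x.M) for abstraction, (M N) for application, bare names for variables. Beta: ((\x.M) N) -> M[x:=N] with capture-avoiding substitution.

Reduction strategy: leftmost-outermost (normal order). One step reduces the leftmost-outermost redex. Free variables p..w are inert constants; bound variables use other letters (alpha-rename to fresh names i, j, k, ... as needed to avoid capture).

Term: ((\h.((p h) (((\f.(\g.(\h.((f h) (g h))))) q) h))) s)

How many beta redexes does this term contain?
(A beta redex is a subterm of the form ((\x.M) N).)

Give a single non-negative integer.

Answer: 2

Derivation:
Term: ((\h.((p h) (((\f.(\g.(\h.((f h) (g h))))) q) h))) s)
  Redex: ((\h.((p h) (((\f.(\g.(\h.((f h) (g h))))) q) h))) s)
  Redex: ((\f.(\g.(\h.((f h) (g h))))) q)
Total redexes: 2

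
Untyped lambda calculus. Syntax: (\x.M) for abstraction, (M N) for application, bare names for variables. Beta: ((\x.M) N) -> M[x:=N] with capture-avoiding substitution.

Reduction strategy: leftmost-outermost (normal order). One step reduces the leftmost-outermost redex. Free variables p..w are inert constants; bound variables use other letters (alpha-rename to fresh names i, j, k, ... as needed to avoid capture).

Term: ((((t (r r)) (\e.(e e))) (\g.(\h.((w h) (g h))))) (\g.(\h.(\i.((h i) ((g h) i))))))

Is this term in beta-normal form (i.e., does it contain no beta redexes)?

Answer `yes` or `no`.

Answer: yes

Derivation:
Term: ((((t (r r)) (\e.(e e))) (\g.(\h.((w h) (g h))))) (\g.(\h.(\i.((h i) ((g h) i))))))
No beta redexes found.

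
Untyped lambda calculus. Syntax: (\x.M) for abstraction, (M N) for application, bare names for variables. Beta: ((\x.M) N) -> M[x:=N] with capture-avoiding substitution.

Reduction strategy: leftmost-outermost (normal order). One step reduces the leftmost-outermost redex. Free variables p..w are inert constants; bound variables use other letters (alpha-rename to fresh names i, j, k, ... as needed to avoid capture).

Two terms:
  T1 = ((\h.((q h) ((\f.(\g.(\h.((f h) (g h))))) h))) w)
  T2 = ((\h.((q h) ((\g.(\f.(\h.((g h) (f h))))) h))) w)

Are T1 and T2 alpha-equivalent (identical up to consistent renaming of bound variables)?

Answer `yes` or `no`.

Term 1: ((\h.((q h) ((\f.(\g.(\h.((f h) (g h))))) h))) w)
Term 2: ((\h.((q h) ((\g.(\f.(\h.((g h) (f h))))) h))) w)
Alpha-equivalence: compare structure up to binder renaming.
Result: True

Answer: yes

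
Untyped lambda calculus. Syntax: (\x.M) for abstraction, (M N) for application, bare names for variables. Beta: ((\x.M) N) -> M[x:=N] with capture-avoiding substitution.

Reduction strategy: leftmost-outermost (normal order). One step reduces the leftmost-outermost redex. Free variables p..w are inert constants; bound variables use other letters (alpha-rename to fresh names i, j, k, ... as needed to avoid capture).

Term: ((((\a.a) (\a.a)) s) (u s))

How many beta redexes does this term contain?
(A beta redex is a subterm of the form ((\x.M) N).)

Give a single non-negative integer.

Answer: 1

Derivation:
Term: ((((\a.a) (\a.a)) s) (u s))
  Redex: ((\a.a) (\a.a))
Total redexes: 1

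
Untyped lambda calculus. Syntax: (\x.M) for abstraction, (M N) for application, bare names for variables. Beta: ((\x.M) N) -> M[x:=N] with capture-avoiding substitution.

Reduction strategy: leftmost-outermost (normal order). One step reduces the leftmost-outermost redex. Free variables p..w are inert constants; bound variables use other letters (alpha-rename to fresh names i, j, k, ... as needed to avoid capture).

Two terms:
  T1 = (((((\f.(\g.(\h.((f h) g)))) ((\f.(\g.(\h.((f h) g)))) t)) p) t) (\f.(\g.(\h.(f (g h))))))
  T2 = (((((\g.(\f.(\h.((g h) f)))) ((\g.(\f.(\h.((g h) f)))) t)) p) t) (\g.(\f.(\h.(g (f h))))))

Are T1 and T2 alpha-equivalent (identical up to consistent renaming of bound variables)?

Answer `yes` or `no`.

Term 1: (((((\f.(\g.(\h.((f h) g)))) ((\f.(\g.(\h.((f h) g)))) t)) p) t) (\f.(\g.(\h.(f (g h))))))
Term 2: (((((\g.(\f.(\h.((g h) f)))) ((\g.(\f.(\h.((g h) f)))) t)) p) t) (\g.(\f.(\h.(g (f h))))))
Alpha-equivalence: compare structure up to binder renaming.
Result: True

Answer: yes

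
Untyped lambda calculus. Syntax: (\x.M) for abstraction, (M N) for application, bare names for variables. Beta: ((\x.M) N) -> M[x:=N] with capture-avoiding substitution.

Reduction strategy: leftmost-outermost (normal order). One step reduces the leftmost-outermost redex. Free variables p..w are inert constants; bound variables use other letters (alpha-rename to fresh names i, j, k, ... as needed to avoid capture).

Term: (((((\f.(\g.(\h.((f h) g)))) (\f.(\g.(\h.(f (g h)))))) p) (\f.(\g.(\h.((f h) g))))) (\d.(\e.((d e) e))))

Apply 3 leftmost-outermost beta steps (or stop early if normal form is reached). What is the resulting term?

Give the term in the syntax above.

Step 0: (((((\f.(\g.(\h.((f h) g)))) (\f.(\g.(\h.(f (g h)))))) p) (\f.(\g.(\h.((f h) g))))) (\d.(\e.((d e) e))))
Step 1: ((((\g.(\h.(((\f.(\g.(\h.(f (g h))))) h) g))) p) (\f.(\g.(\h.((f h) g))))) (\d.(\e.((d e) e))))
Step 2: (((\h.(((\f.(\g.(\h.(f (g h))))) h) p)) (\f.(\g.(\h.((f h) g))))) (\d.(\e.((d e) e))))
Step 3: ((((\f.(\g.(\h.(f (g h))))) (\f.(\g.(\h.((f h) g))))) p) (\d.(\e.((d e) e))))

Answer: ((((\f.(\g.(\h.(f (g h))))) (\f.(\g.(\h.((f h) g))))) p) (\d.(\e.((d e) e))))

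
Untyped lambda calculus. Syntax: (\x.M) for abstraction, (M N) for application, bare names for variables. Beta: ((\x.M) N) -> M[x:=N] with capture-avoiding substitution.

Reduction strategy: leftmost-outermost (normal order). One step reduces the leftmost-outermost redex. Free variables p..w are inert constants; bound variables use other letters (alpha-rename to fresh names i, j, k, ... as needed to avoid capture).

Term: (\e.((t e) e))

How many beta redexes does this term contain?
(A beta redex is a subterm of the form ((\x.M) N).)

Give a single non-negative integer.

Answer: 0

Derivation:
Term: (\e.((t e) e))
  (no redexes)
Total redexes: 0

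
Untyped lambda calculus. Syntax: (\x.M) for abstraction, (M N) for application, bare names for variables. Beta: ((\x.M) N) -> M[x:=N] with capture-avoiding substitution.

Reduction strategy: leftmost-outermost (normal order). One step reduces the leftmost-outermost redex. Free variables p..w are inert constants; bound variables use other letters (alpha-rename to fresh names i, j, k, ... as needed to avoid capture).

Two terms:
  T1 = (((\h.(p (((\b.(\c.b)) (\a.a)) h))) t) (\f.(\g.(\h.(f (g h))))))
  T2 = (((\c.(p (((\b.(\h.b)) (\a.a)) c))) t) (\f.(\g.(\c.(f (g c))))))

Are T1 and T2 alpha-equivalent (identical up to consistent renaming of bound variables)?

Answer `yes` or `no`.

Term 1: (((\h.(p (((\b.(\c.b)) (\a.a)) h))) t) (\f.(\g.(\h.(f (g h))))))
Term 2: (((\c.(p (((\b.(\h.b)) (\a.a)) c))) t) (\f.(\g.(\c.(f (g c))))))
Alpha-equivalence: compare structure up to binder renaming.
Result: True

Answer: yes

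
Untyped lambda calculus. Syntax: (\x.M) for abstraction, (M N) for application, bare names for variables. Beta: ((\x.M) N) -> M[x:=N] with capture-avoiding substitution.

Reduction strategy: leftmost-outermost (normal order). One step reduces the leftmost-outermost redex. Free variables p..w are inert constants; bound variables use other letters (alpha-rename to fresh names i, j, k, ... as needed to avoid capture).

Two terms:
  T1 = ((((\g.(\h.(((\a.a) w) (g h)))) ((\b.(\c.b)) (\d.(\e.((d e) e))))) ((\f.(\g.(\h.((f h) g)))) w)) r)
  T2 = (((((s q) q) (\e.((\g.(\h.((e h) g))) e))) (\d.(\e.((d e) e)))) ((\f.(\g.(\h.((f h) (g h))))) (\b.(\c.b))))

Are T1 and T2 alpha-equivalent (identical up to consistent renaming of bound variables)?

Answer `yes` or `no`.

Answer: no

Derivation:
Term 1: ((((\g.(\h.(((\a.a) w) (g h)))) ((\b.(\c.b)) (\d.(\e.((d e) e))))) ((\f.(\g.(\h.((f h) g)))) w)) r)
Term 2: (((((s q) q) (\e.((\g.(\h.((e h) g))) e))) (\d.(\e.((d e) e)))) ((\f.(\g.(\h.((f h) (g h))))) (\b.(\c.b))))
Alpha-equivalence: compare structure up to binder renaming.
Result: False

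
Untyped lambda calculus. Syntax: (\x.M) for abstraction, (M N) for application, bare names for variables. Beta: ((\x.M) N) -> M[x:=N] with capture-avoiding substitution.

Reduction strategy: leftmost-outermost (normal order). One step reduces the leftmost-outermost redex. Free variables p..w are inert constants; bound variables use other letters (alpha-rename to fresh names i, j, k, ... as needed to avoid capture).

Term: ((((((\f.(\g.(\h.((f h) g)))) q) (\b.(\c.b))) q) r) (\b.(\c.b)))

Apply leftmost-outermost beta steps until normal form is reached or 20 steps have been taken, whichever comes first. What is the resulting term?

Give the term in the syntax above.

Answer: ((((q q) (\b.(\c.b))) r) (\b.(\c.b)))

Derivation:
Step 0: ((((((\f.(\g.(\h.((f h) g)))) q) (\b.(\c.b))) q) r) (\b.(\c.b)))
Step 1: (((((\g.(\h.((q h) g))) (\b.(\c.b))) q) r) (\b.(\c.b)))
Step 2: ((((\h.((q h) (\b.(\c.b)))) q) r) (\b.(\c.b)))
Step 3: ((((q q) (\b.(\c.b))) r) (\b.(\c.b)))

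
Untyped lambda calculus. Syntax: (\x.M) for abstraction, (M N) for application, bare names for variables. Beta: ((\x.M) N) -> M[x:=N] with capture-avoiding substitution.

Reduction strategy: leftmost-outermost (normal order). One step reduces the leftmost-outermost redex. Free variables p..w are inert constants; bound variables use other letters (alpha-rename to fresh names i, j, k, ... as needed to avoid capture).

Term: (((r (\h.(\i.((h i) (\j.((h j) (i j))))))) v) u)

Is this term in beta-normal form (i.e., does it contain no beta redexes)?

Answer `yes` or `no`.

Term: (((r (\h.(\i.((h i) (\j.((h j) (i j))))))) v) u)
No beta redexes found.

Answer: yes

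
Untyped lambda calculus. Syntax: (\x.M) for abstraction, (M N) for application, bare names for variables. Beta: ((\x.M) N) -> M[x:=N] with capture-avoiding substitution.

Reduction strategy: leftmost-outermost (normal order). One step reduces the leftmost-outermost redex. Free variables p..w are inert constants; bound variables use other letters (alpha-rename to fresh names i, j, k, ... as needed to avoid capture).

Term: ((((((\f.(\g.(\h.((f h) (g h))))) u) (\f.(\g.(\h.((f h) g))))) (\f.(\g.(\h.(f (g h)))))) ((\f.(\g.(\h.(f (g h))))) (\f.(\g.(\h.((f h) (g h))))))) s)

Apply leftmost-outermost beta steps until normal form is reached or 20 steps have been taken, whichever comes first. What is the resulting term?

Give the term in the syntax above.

Answer: ((((u (\f.(\g.(\h.(f (g h)))))) (\g.(\h.(\i.(h (g i)))))) (\g.(\h.(\i.(\j.(((g h) j) (i j))))))) s)

Derivation:
Step 0: ((((((\f.(\g.(\h.((f h) (g h))))) u) (\f.(\g.(\h.((f h) g))))) (\f.(\g.(\h.(f (g h)))))) ((\f.(\g.(\h.(f (g h))))) (\f.(\g.(\h.((f h) (g h))))))) s)
Step 1: (((((\g.(\h.((u h) (g h)))) (\f.(\g.(\h.((f h) g))))) (\f.(\g.(\h.(f (g h)))))) ((\f.(\g.(\h.(f (g h))))) (\f.(\g.(\h.((f h) (g h))))))) s)
Step 2: ((((\h.((u h) ((\f.(\g.(\h.((f h) g)))) h))) (\f.(\g.(\h.(f (g h)))))) ((\f.(\g.(\h.(f (g h))))) (\f.(\g.(\h.((f h) (g h))))))) s)
Step 3: ((((u (\f.(\g.(\h.(f (g h)))))) ((\f.(\g.(\h.((f h) g)))) (\f.(\g.(\h.(f (g h))))))) ((\f.(\g.(\h.(f (g h))))) (\f.(\g.(\h.((f h) (g h))))))) s)
Step 4: ((((u (\f.(\g.(\h.(f (g h)))))) (\g.(\h.(((\f.(\g.(\h.(f (g h))))) h) g)))) ((\f.(\g.(\h.(f (g h))))) (\f.(\g.(\h.((f h) (g h))))))) s)
Step 5: ((((u (\f.(\g.(\h.(f (g h)))))) (\g.(\h.((\g.(\i.(h (g i)))) g)))) ((\f.(\g.(\h.(f (g h))))) (\f.(\g.(\h.((f h) (g h))))))) s)
Step 6: ((((u (\f.(\g.(\h.(f (g h)))))) (\g.(\h.(\i.(h (g i)))))) ((\f.(\g.(\h.(f (g h))))) (\f.(\g.(\h.((f h) (g h))))))) s)
Step 7: ((((u (\f.(\g.(\h.(f (g h)))))) (\g.(\h.(\i.(h (g i)))))) (\g.(\h.((\f.(\g.(\h.((f h) (g h))))) (g h))))) s)
Step 8: ((((u (\f.(\g.(\h.(f (g h)))))) (\g.(\h.(\i.(h (g i)))))) (\g.(\h.(\i.(\j.(((g h) j) (i j))))))) s)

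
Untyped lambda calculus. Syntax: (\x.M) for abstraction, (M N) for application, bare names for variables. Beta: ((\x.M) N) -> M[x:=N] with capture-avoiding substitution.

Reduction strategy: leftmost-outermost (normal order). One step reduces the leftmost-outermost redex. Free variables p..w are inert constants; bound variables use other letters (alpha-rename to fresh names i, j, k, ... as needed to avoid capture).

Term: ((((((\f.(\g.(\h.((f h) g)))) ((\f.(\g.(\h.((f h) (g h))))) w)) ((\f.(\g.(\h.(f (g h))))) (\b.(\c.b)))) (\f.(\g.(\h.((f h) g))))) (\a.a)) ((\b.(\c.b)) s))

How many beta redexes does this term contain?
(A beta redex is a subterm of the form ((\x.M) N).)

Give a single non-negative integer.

Answer: 4

Derivation:
Term: ((((((\f.(\g.(\h.((f h) g)))) ((\f.(\g.(\h.((f h) (g h))))) w)) ((\f.(\g.(\h.(f (g h))))) (\b.(\c.b)))) (\f.(\g.(\h.((f h) g))))) (\a.a)) ((\b.(\c.b)) s))
  Redex: ((\f.(\g.(\h.((f h) g)))) ((\f.(\g.(\h.((f h) (g h))))) w))
  Redex: ((\f.(\g.(\h.((f h) (g h))))) w)
  Redex: ((\f.(\g.(\h.(f (g h))))) (\b.(\c.b)))
  Redex: ((\b.(\c.b)) s)
Total redexes: 4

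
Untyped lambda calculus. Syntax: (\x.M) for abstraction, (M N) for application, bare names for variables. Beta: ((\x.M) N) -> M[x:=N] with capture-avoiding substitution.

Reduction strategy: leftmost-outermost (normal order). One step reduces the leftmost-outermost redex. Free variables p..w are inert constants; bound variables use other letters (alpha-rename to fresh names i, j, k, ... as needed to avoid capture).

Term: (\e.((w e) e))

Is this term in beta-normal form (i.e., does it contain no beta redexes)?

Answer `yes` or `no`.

Answer: yes

Derivation:
Term: (\e.((w e) e))
No beta redexes found.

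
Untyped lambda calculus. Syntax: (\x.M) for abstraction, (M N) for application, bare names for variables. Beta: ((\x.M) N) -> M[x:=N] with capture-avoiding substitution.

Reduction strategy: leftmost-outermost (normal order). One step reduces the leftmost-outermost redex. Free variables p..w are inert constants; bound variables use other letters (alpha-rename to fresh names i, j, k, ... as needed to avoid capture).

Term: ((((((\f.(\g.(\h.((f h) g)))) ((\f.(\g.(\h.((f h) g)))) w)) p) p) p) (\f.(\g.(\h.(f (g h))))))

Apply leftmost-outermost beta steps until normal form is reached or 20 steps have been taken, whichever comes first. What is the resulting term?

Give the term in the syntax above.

Step 0: ((((((\f.(\g.(\h.((f h) g)))) ((\f.(\g.(\h.((f h) g)))) w)) p) p) p) (\f.(\g.(\h.(f (g h))))))
Step 1: (((((\g.(\h.((((\f.(\g.(\h.((f h) g)))) w) h) g))) p) p) p) (\f.(\g.(\h.(f (g h))))))
Step 2: ((((\h.((((\f.(\g.(\h.((f h) g)))) w) h) p)) p) p) (\f.(\g.(\h.(f (g h))))))
Step 3: ((((((\f.(\g.(\h.((f h) g)))) w) p) p) p) (\f.(\g.(\h.(f (g h))))))
Step 4: (((((\g.(\h.((w h) g))) p) p) p) (\f.(\g.(\h.(f (g h))))))
Step 5: ((((\h.((w h) p)) p) p) (\f.(\g.(\h.(f (g h))))))
Step 6: ((((w p) p) p) (\f.(\g.(\h.(f (g h))))))

Answer: ((((w p) p) p) (\f.(\g.(\h.(f (g h))))))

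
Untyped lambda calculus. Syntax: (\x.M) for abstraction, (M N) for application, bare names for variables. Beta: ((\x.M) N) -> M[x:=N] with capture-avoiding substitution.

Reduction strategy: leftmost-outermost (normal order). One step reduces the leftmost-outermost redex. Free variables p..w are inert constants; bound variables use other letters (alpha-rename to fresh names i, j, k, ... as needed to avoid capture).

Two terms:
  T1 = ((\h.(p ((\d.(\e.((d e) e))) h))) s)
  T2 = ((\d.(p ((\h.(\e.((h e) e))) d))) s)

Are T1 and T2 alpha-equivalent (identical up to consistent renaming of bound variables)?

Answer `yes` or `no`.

Term 1: ((\h.(p ((\d.(\e.((d e) e))) h))) s)
Term 2: ((\d.(p ((\h.(\e.((h e) e))) d))) s)
Alpha-equivalence: compare structure up to binder renaming.
Result: True

Answer: yes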